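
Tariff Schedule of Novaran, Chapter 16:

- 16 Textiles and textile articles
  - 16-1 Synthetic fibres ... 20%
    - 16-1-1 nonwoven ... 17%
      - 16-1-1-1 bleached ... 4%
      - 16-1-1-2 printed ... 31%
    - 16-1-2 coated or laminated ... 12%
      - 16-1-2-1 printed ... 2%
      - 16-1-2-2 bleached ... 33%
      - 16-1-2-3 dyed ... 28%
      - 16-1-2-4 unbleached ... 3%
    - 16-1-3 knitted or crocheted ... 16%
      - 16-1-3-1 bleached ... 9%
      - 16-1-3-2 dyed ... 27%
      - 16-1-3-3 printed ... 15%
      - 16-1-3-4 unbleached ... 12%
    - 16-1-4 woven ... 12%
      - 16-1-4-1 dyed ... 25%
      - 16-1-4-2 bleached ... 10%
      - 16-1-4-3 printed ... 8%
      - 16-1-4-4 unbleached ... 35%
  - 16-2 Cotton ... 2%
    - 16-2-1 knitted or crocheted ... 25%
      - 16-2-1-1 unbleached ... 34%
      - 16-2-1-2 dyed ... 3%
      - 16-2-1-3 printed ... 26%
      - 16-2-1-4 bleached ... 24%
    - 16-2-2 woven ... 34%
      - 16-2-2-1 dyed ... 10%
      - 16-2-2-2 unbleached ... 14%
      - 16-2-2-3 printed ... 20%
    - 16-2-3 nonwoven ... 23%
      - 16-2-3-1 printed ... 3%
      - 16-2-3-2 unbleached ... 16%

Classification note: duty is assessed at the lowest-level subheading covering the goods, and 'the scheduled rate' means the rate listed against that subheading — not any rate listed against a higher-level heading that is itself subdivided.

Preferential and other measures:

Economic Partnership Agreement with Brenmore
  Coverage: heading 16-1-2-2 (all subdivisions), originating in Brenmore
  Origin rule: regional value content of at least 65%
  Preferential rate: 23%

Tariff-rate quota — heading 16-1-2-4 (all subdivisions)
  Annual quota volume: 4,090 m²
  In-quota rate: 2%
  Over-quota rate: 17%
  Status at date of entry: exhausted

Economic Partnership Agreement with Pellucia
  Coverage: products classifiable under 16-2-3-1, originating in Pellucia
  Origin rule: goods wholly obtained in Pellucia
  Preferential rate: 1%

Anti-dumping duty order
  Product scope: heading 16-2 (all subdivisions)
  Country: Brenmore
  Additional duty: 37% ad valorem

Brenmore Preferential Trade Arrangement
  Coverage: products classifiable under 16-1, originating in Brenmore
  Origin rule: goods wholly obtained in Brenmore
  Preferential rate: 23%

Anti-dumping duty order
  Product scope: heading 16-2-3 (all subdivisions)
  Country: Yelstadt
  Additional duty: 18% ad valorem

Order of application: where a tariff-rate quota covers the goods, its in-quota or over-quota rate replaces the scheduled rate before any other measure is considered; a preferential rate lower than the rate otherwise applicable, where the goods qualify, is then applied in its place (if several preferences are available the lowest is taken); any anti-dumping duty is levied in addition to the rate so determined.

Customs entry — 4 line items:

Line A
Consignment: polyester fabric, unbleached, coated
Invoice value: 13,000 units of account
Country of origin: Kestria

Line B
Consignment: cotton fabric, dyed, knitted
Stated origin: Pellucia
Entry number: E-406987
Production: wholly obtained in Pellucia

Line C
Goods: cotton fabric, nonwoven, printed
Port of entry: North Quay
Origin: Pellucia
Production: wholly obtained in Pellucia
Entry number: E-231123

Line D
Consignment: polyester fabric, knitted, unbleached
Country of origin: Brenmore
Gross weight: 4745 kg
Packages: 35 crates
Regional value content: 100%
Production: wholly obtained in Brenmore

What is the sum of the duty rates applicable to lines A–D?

33%

Line A: polyester → 16-1; coated → 16-1-2; unbleached → 16-1-2-4. Scheduled 3%. quota on 16-1-2-4 exhausted → over-quota 17%. → 17%.
Line B: cotton → 16-2; knitted → 16-2-1; dyed → 16-2-1-2. Scheduled 3%. Pellucia agreement on 16-2-3-1: 16-2-1-2 not covered. → 3%.
Line C: cotton → 16-2; nonwoven → 16-2-3; printed → 16-2-3-1. Scheduled 3%. Pellucia agreement on 16-2-3-1: wholly obtained → 1% available; preferential 1%. → 1%.
Line D: polyester → 16-1; knitted → 16-1-3; unbleached → 16-1-3-4. Scheduled 12%. Brenmore agreement on 16-1-2-2: 16-1-3-4 not covered; Brenmore agreement on 16-1: wholly obtained → 23% available; preference 23% not lower than 12% → no reduction. → 12%.
Sum: 17% + 3% + 1% + 12% = 33%.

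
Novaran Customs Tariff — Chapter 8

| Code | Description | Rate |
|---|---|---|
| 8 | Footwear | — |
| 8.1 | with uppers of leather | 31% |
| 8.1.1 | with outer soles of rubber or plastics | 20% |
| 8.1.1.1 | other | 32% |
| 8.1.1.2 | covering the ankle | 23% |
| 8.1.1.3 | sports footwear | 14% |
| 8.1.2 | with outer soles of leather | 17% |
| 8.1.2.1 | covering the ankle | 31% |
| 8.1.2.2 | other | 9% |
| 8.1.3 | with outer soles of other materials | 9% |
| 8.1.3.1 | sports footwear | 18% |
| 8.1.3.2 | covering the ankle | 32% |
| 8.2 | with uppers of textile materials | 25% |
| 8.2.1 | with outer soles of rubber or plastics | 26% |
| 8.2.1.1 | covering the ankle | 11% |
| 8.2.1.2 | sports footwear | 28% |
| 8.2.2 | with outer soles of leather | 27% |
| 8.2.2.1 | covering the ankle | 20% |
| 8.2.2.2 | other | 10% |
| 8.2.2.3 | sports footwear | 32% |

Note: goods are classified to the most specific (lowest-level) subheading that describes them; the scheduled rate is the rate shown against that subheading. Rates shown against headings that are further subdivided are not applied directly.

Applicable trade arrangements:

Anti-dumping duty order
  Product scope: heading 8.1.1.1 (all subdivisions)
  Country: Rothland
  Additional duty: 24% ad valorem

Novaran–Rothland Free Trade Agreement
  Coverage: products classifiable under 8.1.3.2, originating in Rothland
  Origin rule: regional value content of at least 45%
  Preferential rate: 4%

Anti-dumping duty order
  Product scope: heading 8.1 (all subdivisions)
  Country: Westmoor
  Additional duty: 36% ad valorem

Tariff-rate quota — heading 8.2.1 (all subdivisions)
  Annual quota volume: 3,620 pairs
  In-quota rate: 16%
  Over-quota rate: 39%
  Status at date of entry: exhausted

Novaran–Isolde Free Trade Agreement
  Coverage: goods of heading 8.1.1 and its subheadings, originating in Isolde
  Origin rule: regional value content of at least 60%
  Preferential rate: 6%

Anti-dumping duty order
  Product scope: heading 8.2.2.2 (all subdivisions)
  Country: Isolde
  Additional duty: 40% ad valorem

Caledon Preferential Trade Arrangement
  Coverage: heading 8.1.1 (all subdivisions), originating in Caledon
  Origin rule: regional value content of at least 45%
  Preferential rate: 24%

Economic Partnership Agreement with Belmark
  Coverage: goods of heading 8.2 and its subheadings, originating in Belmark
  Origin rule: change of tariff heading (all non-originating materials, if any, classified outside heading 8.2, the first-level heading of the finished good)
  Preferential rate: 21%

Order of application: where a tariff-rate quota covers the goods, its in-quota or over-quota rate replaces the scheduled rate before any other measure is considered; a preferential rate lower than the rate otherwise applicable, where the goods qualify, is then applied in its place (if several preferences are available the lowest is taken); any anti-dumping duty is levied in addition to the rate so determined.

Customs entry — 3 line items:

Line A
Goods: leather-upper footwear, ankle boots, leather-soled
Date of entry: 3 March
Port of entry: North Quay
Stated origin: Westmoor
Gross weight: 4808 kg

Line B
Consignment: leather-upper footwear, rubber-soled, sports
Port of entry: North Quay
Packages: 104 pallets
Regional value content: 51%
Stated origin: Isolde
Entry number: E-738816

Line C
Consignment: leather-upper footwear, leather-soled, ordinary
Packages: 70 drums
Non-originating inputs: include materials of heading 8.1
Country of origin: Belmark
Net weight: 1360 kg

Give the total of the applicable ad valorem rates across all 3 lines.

Line A: leather-upper → 8.1; leather-soled → 8.1.2; ankle boots → 8.1.2.1. Scheduled 31%. anti-dumping (Westmoor, 8.1): +36%; total 31% + 36% = 67%. → 67%.
Line B: leather-upper → 8.1; rubber-soled → 8.1.1; sports → 8.1.1.3. Scheduled 14%. Isolde agreement on 8.1.1: RVC < 60%. → 14%.
Line C: leather-upper → 8.1; leather-soled → 8.1.2; ordinary → 8.1.2.2. Scheduled 9%. Belmark agreement on 8.2: 8.1.2.2 not covered. → 9%.
Sum: 67% + 14% + 9% = 90%.

90%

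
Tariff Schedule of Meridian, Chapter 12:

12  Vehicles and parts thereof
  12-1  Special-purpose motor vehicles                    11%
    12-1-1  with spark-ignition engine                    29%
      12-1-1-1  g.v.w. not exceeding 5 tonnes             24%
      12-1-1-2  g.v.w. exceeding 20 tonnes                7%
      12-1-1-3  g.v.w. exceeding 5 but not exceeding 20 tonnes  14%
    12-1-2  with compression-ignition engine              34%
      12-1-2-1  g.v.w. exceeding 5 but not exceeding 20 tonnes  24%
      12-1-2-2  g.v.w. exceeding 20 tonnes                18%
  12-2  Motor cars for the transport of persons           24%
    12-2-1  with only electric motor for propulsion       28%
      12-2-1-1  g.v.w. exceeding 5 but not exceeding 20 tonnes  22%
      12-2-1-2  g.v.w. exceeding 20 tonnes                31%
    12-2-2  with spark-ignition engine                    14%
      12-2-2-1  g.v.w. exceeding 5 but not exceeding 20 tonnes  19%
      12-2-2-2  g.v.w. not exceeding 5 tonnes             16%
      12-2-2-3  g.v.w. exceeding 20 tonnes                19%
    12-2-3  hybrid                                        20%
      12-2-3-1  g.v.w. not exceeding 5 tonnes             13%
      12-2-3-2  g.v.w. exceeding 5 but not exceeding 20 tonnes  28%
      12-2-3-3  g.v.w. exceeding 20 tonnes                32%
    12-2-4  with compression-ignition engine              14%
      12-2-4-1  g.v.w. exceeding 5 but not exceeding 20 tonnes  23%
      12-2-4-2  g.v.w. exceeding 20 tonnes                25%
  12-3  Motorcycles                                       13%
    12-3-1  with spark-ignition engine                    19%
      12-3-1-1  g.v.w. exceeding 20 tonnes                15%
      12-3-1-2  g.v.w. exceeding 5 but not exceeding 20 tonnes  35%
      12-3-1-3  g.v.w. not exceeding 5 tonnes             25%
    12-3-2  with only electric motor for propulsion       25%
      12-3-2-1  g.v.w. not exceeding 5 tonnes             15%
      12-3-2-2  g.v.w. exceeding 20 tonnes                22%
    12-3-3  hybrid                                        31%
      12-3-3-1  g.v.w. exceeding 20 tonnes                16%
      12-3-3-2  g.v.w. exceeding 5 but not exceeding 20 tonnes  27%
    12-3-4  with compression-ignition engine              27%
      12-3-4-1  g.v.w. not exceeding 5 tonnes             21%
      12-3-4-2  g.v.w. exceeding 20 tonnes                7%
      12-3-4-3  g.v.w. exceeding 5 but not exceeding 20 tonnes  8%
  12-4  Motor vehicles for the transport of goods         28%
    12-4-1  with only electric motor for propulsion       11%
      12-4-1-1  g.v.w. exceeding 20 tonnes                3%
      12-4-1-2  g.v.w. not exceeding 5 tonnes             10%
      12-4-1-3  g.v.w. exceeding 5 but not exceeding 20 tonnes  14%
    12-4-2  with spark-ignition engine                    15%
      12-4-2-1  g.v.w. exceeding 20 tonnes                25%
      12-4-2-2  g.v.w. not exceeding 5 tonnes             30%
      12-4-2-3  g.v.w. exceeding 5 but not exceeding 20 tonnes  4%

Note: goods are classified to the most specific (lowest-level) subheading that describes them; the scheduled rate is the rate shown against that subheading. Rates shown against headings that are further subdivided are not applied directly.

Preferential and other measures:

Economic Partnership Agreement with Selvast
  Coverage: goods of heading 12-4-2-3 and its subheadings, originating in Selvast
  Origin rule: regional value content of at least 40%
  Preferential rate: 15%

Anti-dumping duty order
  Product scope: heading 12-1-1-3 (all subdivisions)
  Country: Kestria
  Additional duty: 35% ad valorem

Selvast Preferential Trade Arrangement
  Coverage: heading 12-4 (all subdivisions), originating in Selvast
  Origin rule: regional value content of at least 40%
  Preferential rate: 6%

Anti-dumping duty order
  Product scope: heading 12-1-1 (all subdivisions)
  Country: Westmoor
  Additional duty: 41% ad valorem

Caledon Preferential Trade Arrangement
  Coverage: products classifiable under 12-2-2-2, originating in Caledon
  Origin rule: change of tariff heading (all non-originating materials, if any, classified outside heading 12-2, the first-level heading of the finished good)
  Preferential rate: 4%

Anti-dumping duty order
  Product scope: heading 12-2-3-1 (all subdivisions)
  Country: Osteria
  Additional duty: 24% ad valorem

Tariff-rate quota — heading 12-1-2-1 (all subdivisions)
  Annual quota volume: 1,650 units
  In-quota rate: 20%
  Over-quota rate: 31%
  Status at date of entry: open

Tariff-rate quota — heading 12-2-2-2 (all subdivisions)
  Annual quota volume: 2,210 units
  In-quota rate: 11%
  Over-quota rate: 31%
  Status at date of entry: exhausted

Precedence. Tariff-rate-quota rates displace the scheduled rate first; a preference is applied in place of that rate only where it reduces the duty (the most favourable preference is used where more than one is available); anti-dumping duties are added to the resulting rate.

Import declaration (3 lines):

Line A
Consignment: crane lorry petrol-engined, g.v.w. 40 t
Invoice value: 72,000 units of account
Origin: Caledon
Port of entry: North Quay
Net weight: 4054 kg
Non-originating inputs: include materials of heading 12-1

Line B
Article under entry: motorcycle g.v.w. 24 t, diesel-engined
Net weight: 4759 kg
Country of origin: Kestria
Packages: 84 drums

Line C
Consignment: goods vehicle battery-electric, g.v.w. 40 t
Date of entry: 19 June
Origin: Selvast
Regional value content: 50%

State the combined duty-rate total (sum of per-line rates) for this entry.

17%

Line A: crane lorry → 12-1; petrol-engined → 12-1-1; g.v.w. 40 t → 12-1-1-2. Scheduled 7%. Caledon agreement on 12-2-2-2: 12-1-1-2 not covered. → 7%.
Line B: motorcycle → 12-3; diesel-engined → 12-3-4; g.v.w. 24 t → 12-3-4-2. Scheduled 7%. No special measure applies. → 7%.
Line C: goods vehicle → 12-4; battery-electric → 12-4-1; g.v.w. 40 t → 12-4-1-1. Scheduled 3%. Selvast agreement on 12-4-2-3: 12-4-1-1 not covered; Selvast agreement on 12-4: RVC ≥ 40% → 6% available; preference 6% not lower than 3% → no reduction. → 3%.
Sum: 7% + 7% + 3% = 17%.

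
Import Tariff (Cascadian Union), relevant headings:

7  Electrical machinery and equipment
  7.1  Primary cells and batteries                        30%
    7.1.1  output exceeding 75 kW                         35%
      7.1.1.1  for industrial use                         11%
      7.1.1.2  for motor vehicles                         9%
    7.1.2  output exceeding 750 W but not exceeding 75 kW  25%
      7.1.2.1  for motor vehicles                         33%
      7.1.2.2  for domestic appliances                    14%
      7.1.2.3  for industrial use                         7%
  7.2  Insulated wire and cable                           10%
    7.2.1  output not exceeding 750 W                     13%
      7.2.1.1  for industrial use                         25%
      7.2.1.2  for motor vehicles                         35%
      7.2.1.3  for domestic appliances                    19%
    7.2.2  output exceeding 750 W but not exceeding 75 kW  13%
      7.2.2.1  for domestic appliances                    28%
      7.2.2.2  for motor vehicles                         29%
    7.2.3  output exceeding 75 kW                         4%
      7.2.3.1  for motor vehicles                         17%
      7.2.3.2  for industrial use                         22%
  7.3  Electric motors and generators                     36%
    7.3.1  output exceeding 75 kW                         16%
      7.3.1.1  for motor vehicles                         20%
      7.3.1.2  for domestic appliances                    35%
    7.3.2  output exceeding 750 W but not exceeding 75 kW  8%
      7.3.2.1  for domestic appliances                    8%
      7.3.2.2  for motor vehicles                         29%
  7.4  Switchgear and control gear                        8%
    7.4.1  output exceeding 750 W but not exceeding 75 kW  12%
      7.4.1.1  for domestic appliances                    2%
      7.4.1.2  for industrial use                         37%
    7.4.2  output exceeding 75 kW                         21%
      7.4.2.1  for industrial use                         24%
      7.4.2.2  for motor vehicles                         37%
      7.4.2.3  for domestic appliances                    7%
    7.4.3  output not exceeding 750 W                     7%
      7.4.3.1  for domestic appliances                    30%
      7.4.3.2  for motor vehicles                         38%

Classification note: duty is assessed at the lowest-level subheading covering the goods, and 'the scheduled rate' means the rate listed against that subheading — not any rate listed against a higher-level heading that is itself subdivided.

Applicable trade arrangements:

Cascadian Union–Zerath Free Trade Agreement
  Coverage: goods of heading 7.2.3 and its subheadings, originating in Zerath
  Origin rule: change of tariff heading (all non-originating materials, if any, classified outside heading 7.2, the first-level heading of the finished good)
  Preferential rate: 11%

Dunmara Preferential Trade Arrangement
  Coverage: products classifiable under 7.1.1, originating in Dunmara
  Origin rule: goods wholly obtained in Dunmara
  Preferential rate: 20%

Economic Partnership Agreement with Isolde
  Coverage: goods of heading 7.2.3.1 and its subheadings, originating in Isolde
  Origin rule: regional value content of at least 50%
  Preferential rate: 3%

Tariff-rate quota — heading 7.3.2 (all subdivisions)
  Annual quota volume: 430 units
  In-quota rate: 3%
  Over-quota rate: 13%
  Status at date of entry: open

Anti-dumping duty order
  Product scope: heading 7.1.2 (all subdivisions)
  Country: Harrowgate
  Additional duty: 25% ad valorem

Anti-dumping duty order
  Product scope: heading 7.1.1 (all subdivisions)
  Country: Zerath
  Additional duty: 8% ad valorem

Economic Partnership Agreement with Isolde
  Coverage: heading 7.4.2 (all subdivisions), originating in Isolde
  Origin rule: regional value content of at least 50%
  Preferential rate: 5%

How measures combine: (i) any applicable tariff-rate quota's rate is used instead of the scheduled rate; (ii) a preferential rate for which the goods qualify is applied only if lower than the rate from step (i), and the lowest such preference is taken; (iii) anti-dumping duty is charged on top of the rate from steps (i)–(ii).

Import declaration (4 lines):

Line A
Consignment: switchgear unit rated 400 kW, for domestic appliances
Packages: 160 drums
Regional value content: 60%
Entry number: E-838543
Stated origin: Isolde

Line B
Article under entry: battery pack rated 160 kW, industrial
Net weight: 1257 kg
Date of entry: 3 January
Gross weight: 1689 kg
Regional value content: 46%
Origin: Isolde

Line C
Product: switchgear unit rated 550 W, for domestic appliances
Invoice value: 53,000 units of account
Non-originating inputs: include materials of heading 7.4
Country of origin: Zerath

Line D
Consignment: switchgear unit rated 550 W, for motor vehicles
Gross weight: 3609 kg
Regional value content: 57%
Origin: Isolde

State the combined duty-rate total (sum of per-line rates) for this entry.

84%

Line A: switchgear unit → 7.4; rated 400 kW → 7.4.2; for domestic appliances → 7.4.2.3. Scheduled 7%. Isolde agreement on 7.2.3.1: 7.4.2.3 not covered; Isolde agreement on 7.4.2: RVC ≥ 50% → 5% available; preferential 5%. → 5%.
Line B: battery pack → 7.1; rated 160 kW → 7.1.1; industrial → 7.1.1.1. Scheduled 11%. Isolde agreement on 7.2.3.1: 7.1.1.1 not covered; Isolde agreement on 7.4.2: 7.1.1.1 not covered. → 11%.
Line C: switchgear unit → 7.4; rated 550 W → 7.4.3; for domestic appliances → 7.4.3.1. Scheduled 30%. Zerath agreement on 7.2.3: 7.4.3.1 not covered. → 30%.
Line D: switchgear unit → 7.4; rated 550 W → 7.4.3; for motor vehicles → 7.4.3.2. Scheduled 38%. Isolde agreement on 7.2.3.1: 7.4.3.2 not covered; Isolde agreement on 7.4.2: 7.4.3.2 not covered. → 38%.
Sum: 5% + 11% + 30% + 38% = 84%.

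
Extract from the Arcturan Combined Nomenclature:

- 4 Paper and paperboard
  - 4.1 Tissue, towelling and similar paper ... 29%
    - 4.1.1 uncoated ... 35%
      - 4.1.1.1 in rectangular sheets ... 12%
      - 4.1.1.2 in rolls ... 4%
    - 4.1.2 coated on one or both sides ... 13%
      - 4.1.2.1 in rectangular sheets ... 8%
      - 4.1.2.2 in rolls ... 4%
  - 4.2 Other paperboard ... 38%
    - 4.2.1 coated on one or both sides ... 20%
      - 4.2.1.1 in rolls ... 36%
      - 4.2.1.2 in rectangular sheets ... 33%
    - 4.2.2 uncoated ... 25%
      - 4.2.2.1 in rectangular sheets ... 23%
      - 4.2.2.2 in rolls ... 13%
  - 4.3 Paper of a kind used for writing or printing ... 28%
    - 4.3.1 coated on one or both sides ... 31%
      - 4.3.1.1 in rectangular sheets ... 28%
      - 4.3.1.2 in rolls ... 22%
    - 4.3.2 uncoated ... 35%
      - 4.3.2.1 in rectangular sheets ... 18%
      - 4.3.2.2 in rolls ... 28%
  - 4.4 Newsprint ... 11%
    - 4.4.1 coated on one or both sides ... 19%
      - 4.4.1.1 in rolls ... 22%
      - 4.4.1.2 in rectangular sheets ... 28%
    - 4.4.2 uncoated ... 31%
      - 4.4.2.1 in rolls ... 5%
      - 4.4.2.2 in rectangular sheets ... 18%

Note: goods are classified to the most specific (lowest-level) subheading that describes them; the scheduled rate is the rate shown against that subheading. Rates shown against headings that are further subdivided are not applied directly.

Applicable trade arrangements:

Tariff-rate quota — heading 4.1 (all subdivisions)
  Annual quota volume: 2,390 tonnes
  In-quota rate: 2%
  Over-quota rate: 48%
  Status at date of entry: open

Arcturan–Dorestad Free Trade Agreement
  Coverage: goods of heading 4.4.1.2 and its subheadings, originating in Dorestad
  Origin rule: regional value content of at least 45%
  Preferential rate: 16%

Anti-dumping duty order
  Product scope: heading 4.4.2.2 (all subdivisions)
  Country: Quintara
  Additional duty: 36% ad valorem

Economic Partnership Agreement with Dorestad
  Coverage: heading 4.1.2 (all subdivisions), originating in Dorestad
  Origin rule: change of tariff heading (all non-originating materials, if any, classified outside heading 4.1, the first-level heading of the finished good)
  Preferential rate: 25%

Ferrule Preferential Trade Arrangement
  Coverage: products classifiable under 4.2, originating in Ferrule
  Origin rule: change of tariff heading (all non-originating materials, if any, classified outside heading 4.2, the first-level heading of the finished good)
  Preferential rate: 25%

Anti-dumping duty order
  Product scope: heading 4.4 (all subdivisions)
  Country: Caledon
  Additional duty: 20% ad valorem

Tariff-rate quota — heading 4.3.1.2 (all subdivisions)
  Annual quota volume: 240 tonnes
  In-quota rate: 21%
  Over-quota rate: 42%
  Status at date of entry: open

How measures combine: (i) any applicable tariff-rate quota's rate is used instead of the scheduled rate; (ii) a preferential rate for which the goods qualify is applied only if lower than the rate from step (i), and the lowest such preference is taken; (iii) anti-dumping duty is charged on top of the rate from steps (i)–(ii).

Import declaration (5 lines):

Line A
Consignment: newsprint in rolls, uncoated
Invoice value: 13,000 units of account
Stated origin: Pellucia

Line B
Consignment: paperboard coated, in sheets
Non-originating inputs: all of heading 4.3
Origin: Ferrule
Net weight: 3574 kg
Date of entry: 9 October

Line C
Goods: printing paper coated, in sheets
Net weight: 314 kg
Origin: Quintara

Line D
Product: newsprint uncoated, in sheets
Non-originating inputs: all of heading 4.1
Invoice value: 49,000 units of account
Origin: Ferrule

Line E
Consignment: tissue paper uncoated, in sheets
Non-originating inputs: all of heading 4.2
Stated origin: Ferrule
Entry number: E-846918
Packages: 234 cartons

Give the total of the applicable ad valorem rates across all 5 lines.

Line A: newsprint → 4.4; uncoated → 4.4.2; in rolls → 4.4.2.1. Scheduled 5%. No special measure applies. → 5%.
Line B: paperboard → 4.2; coated → 4.2.1; in sheets → 4.2.1.2. Scheduled 33%. Ferrule agreement on 4.2: CTH met → 25% available; preferential 25%. → 25%.
Line C: printing paper → 4.3; coated → 4.3.1; in sheets → 4.3.1.1. Scheduled 28%. No special measure applies. → 28%.
Line D: newsprint → 4.4; uncoated → 4.4.2; in sheets → 4.4.2.2. Scheduled 18%. Ferrule agreement on 4.2: 4.4.2.2 not covered. → 18%.
Line E: tissue paper → 4.1; uncoated → 4.1.1; in sheets → 4.1.1.1. Scheduled 12%. quota on 4.1 open → in-quota 2%; Ferrule agreement on 4.2: 4.1.1.1 not covered. → 2%.
Sum: 5% + 25% + 28% + 18% + 2% = 78%.

78%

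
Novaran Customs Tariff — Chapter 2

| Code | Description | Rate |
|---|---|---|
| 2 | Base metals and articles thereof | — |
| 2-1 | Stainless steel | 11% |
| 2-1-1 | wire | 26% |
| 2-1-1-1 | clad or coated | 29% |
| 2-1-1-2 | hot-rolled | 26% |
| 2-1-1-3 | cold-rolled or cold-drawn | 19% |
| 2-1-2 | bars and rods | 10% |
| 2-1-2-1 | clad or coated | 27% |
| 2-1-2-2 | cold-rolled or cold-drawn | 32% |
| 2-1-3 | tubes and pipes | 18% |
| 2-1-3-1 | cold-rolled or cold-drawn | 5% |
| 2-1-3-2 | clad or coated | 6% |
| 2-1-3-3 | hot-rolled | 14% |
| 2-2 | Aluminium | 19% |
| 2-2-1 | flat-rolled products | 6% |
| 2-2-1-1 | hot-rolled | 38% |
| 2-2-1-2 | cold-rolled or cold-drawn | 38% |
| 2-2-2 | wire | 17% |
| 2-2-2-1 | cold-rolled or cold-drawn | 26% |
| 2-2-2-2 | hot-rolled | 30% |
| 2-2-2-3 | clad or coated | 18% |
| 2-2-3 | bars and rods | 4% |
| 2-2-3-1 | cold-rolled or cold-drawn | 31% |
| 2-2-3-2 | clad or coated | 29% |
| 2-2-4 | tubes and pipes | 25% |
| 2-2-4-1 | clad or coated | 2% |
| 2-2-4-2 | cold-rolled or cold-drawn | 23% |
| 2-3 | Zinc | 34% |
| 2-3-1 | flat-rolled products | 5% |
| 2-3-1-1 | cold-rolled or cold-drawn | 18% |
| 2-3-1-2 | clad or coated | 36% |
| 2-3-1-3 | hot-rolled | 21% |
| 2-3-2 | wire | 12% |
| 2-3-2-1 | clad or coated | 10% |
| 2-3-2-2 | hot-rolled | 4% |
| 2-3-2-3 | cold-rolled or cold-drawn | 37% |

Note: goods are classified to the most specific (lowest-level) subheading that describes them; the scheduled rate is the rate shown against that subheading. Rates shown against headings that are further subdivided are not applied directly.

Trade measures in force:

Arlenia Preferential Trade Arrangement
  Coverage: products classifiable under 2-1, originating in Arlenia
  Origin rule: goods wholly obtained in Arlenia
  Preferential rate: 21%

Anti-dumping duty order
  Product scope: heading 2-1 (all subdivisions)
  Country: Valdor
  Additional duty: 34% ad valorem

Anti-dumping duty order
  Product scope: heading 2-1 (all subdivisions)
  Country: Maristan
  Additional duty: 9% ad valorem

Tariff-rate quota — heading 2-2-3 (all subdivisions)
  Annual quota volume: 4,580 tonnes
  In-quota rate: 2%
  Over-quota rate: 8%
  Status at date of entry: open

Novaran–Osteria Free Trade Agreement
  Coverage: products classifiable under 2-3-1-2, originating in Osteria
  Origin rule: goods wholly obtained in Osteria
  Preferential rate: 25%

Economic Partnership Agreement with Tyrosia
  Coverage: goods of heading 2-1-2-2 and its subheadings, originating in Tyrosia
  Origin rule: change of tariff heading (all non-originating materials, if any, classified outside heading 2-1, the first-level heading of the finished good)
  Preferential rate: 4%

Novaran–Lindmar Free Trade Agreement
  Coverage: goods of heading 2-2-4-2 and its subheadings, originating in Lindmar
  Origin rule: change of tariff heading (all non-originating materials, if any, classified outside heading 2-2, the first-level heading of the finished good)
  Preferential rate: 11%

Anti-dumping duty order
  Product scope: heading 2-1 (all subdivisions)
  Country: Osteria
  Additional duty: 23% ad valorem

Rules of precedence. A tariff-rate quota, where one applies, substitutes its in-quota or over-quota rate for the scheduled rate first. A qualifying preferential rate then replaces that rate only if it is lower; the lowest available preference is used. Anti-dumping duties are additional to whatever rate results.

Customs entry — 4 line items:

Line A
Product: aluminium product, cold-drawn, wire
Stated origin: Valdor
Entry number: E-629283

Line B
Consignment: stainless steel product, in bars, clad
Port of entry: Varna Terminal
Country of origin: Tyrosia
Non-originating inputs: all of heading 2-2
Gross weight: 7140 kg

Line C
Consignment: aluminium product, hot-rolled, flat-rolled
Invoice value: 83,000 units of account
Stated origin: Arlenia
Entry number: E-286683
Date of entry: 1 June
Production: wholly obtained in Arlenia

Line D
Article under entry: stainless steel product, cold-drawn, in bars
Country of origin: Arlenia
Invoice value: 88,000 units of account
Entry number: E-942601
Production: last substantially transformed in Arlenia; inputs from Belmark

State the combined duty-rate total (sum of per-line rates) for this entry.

123%

Line A: aluminium → 2-2; wire → 2-2-2; cold-drawn → 2-2-2-1. Scheduled 26%. No special measure applies. → 26%.
Line B: stainless steel → 2-1; in bars → 2-1-2; clad → 2-1-2-1. Scheduled 27%. Tyrosia agreement on 2-1-2-2: 2-1-2-1 not covered. → 27%.
Line C: aluminium → 2-2; flat-rolled → 2-2-1; hot-rolled → 2-2-1-1. Scheduled 38%. Arlenia agreement on 2-1: 2-2-1-1 not covered. → 38%.
Line D: stainless steel → 2-1; in bars → 2-1-2; cold-drawn → 2-1-2-2. Scheduled 32%. Arlenia agreement on 2-1: not wholly obtained. → 32%.
Sum: 26% + 27% + 38% + 32% = 123%.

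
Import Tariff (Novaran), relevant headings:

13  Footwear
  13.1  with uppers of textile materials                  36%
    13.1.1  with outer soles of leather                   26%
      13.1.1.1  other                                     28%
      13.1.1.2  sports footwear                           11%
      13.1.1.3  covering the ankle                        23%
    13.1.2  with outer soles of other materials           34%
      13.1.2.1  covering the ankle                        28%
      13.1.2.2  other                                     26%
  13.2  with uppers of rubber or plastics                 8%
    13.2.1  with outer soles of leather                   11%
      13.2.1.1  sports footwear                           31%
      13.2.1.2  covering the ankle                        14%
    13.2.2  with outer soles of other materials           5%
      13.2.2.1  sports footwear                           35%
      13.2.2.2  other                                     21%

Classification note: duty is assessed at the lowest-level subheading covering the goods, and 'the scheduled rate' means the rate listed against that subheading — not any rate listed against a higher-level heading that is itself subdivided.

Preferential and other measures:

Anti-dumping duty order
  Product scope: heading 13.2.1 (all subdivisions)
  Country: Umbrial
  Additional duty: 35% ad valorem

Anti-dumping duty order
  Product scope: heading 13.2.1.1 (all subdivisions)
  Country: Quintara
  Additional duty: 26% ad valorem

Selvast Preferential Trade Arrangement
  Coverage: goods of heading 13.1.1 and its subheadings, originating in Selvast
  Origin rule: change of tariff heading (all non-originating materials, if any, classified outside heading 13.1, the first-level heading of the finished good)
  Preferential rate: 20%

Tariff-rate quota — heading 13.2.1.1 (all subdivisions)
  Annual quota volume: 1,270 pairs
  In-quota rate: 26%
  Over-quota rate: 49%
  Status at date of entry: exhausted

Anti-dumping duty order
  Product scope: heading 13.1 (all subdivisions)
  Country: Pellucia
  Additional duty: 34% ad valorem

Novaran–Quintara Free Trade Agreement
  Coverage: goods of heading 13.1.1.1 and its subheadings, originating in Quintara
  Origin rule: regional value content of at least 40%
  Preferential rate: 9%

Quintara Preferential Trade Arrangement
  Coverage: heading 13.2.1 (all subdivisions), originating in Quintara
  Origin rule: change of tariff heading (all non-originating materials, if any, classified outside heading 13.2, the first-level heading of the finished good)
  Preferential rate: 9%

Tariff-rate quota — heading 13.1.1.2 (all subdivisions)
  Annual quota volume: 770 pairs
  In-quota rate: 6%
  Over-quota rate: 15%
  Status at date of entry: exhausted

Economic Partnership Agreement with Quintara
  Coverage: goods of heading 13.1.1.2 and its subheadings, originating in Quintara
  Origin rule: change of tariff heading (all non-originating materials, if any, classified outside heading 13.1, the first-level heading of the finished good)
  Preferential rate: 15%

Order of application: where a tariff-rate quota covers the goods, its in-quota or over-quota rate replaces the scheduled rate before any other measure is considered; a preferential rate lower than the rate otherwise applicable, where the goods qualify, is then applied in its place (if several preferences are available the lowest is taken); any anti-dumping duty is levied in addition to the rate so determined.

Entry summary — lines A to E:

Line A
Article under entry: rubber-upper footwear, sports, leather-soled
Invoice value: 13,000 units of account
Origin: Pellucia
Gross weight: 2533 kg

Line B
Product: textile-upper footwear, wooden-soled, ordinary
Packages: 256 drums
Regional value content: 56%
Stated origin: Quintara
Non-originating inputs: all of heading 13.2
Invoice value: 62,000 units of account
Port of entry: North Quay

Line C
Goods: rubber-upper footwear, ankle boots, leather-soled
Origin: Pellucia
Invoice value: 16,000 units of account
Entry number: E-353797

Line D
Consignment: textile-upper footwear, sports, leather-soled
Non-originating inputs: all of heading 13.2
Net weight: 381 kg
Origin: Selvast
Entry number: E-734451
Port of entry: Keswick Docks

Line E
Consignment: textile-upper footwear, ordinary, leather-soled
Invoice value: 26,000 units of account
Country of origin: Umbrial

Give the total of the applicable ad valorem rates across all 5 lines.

132%

Line A: rubber-upper → 13.2; leather-soled → 13.2.1; sports → 13.2.1.1. Scheduled 31%. quota on 13.2.1.1 exhausted → over-quota 49%. → 49%.
Line B: textile-upper → 13.1; wooden-soled → 13.1.2; ordinary → 13.1.2.2. Scheduled 26%. Quintara agreement on 13.1.1.1: 13.1.2.2 not covered; Quintara agreement on 13.2.1: 13.1.2.2 not covered; Quintara agreement on 13.1.1.2: 13.1.2.2 not covered. → 26%.
Line C: rubber-upper → 13.2; leather-soled → 13.2.1; ankle boots → 13.2.1.2. Scheduled 14%. No special measure applies. → 14%.
Line D: textile-upper → 13.1; leather-soled → 13.1.1; sports → 13.1.1.2. Scheduled 11%. quota on 13.1.1.2 exhausted → over-quota 15%; Selvast agreement on 13.1.1: CTH met → 20% available; preference 20% not lower than 15% → no reduction. → 15%.
Line E: textile-upper → 13.1; leather-soled → 13.1.1; ordinary → 13.1.1.1. Scheduled 28%. No special measure applies. → 28%.
Sum: 49% + 26% + 14% + 15% + 28% = 132%.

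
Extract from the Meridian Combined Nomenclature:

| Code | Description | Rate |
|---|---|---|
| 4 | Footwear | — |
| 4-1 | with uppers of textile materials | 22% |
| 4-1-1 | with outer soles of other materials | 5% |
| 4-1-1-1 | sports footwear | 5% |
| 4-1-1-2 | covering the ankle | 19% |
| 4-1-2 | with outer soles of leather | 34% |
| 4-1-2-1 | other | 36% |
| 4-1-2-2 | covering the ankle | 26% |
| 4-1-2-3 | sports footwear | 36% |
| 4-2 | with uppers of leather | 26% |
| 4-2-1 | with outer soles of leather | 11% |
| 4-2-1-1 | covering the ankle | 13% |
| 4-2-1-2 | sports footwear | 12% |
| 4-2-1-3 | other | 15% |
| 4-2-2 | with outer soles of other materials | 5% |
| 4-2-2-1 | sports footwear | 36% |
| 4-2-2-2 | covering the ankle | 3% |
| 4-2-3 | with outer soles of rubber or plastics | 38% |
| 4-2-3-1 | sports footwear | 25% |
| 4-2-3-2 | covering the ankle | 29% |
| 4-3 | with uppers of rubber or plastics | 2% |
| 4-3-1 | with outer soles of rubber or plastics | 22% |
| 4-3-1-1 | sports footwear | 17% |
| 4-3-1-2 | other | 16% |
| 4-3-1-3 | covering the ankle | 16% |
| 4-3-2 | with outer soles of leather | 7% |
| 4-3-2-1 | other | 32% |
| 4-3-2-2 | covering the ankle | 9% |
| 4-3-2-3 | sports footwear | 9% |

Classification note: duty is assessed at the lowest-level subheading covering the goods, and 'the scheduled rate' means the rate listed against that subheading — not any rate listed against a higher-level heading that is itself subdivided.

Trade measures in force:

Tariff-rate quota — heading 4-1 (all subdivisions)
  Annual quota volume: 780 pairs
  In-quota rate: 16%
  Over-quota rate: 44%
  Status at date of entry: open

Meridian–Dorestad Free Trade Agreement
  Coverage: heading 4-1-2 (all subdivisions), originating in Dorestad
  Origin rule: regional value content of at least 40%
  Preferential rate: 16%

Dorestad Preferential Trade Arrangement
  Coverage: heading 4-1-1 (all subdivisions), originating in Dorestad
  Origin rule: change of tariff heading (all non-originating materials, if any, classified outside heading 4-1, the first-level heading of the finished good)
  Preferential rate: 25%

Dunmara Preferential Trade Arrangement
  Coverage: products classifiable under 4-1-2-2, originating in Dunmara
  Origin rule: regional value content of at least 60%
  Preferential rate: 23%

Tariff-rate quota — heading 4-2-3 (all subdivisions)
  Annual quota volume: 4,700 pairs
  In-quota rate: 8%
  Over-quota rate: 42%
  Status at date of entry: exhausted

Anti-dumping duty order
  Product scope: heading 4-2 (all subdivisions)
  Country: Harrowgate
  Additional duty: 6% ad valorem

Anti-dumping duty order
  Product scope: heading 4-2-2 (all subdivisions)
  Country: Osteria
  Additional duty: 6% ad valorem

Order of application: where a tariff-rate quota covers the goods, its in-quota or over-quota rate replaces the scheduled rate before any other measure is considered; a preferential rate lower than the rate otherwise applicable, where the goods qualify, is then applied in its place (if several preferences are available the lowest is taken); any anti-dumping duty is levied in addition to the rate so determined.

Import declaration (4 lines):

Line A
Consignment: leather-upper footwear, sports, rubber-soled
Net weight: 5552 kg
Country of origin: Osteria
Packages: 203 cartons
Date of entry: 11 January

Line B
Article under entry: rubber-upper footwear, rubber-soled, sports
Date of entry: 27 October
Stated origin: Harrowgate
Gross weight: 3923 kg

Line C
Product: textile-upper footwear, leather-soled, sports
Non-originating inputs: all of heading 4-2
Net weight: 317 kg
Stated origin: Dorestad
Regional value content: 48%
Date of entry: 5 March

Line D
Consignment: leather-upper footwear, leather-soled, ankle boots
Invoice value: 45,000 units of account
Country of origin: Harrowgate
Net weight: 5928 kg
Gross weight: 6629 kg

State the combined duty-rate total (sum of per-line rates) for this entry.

Line A: leather-upper → 4-2; rubber-soled → 4-2-3; sports → 4-2-3-1. Scheduled 25%. quota on 4-2-3 exhausted → over-quota 42%. → 42%.
Line B: rubber-upper → 4-3; rubber-soled → 4-3-1; sports → 4-3-1-1. Scheduled 17%. No special measure applies. → 17%.
Line C: textile-upper → 4-1; leather-soled → 4-1-2; sports → 4-1-2-3. Scheduled 36%. quota on 4-1 open → in-quota 16%; Dorestad agreement on 4-1-2: RVC ≥ 40% → 16% available; Dorestad agreement on 4-1-1: 4-1-2-3 not covered; preference 16% not lower than 16% → no reduction. → 16%.
Line D: leather-upper → 4-2; leather-soled → 4-2-1; ankle boots → 4-2-1-1. Scheduled 13%. anti-dumping (Harrowgate, 4-2): +6%; total 13% + 6% = 19%. → 19%.
Sum: 42% + 17% + 16% + 19% = 94%.

94%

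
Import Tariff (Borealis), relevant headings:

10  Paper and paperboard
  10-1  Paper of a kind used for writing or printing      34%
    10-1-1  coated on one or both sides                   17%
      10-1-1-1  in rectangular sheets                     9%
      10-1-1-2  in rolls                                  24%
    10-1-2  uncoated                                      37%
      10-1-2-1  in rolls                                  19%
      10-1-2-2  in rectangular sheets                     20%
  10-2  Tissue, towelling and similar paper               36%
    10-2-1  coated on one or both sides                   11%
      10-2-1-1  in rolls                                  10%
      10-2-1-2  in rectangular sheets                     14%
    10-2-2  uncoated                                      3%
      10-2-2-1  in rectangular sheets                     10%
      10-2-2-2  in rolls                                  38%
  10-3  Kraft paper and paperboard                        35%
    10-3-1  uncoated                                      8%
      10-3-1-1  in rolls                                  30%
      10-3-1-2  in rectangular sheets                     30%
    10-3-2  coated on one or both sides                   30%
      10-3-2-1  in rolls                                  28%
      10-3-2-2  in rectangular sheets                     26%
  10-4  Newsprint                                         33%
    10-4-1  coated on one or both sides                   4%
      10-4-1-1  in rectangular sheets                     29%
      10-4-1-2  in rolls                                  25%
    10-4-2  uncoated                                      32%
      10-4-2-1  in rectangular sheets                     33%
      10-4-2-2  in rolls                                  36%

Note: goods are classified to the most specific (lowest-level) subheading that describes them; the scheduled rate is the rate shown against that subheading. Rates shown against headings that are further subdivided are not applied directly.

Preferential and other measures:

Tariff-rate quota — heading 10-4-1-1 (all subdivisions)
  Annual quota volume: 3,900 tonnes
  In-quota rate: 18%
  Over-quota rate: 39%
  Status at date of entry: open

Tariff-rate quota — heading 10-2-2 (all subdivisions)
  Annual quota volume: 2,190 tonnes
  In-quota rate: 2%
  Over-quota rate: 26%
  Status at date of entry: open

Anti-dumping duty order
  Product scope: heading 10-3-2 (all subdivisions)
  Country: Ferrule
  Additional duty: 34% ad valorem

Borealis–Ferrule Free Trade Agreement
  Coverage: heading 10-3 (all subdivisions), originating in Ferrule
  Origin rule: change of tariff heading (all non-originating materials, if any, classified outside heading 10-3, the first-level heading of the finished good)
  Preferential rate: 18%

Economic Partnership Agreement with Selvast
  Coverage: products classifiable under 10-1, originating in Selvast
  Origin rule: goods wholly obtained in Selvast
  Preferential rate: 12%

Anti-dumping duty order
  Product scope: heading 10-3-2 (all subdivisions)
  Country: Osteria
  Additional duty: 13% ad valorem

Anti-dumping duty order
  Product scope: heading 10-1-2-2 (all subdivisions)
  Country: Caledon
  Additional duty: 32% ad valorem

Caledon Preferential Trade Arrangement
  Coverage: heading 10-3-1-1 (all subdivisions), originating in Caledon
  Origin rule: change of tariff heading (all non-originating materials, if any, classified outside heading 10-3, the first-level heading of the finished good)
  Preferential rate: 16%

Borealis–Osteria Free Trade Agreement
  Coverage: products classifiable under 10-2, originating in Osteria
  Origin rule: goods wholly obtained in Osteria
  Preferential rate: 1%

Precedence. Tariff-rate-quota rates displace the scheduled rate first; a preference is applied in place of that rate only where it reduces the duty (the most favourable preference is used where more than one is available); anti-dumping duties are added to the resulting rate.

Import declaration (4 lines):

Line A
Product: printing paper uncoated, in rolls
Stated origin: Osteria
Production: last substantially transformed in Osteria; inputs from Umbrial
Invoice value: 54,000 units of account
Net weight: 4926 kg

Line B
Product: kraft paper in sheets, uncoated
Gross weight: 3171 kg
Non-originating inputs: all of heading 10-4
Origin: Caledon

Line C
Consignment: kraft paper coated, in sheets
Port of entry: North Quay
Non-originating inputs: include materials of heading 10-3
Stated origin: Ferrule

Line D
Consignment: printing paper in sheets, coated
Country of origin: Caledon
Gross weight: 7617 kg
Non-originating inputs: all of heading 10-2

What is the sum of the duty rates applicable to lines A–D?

118%

Line A: printing paper → 10-1; uncoated → 10-1-2; in rolls → 10-1-2-1. Scheduled 19%. Osteria agreement on 10-2: 10-1-2-1 not covered. → 19%.
Line B: kraft paper → 10-3; uncoated → 10-3-1; in sheets → 10-3-1-2. Scheduled 30%. Caledon agreement on 10-3-1-1: 10-3-1-2 not covered. → 30%.
Line C: kraft paper → 10-3; coated → 10-3-2; in sheets → 10-3-2-2. Scheduled 26%. Ferrule agreement on 10-3: CTH not met; anti-dumping (Ferrule, 10-3-2): +34%; total 26% + 34% = 60%. → 60%.
Line D: printing paper → 10-1; coated → 10-1-1; in sheets → 10-1-1-1. Scheduled 9%. Caledon agreement on 10-3-1-1: 10-1-1-1 not covered. → 9%.
Sum: 19% + 30% + 60% + 9% = 118%.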